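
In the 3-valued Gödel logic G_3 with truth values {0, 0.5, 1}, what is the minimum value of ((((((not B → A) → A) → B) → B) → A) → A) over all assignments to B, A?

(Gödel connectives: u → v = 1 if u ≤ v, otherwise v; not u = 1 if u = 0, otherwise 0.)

0.50

The minimum is attained at B = 0.5, A = 0.5:
  not B: Gödel ¬ of 0.5 = 0 (operand ≠ 0)
  (not B → A): 0 ≤ 0.5, so result = 1
  ((not B → A) → A): 1 > 0.5, so result = 0.5
  (((not B → A) → A) → B): 0.5 ≤ 0.5, so result = 1
  ((((not B → A) → A) → B) → B): 1 > 0.5, so result = 0.5
  (((((not B → A) → A) → B) → B) → A): 0.5 ≤ 0.5, so result = 1
  ((((((not B → A) → A) → B) → B) → A) → A): 1 > 0.5, so result = 0.5
Checking all 9 assignments confirms none give a value below 0.50.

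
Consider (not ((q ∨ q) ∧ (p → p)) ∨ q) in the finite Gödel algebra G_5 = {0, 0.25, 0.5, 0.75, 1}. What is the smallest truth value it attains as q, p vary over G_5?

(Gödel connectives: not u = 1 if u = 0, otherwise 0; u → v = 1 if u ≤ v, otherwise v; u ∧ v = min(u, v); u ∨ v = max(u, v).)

0.25

The minimum is attained at q = 0.25, p = 0:
  (q ∨ q) = max(0.25, 0.25) = 0.25
  (p → p): 0 ≤ 0, so result = 1
  ((q ∨ q) ∧ (p → p)) = min(0.25, 1) = 0.25
  not ((q ∨ q) ∧ (p → p)): Gödel ¬ of 0.25 = 0 (operand ≠ 0)
  (not ((q ∨ q) ∧ (p → p)) ∨ q) = max(0, 0.25) = 0.25
Checking all 25 assignments confirms none give a value below 0.25.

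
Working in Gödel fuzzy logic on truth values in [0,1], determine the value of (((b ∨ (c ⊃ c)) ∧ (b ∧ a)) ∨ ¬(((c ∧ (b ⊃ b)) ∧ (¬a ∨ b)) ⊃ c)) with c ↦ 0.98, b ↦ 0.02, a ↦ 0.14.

(c ⊃ c): 0.98 ≤ 0.98, so result = 1
(b ∨ (c ⊃ c)) = max(0.02, 1) = 1
(b ∧ a) = min(0.02, 0.14) = 0.02
((b ∨ (c ⊃ c)) ∧ (b ∧ a)) = min(1, 0.02) = 0.02
(b ⊃ b): 0.02 ≤ 0.02, so result = 1
(c ∧ (b ⊃ b)) = min(0.98, 1) = 0.98
¬a: Gödel ¬ of 0.14 = 0 (operand ≠ 0)
(¬a ∨ b) = max(0, 0.02) = 0.02
((c ∧ (b ⊃ b)) ∧ (¬a ∨ b)) = min(0.98, 0.02) = 0.02
(((c ∧ (b ⊃ b)) ∧ (¬a ∨ b)) ⊃ c): 0.02 ≤ 0.98, so result = 1
¬(((c ∧ (b ⊃ b)) ∧ (¬a ∨ b)) ⊃ c): Gödel ¬ of 1 = 0 (operand ≠ 0)
(((b ∨ (c ⊃ c)) ∧ (b ∧ a)) ∨ ¬(((c ∧ (b ⊃ b)) ∧ (¬a ∨ b)) ⊃ c)) = max(0.02, 0) = 0.02

0.02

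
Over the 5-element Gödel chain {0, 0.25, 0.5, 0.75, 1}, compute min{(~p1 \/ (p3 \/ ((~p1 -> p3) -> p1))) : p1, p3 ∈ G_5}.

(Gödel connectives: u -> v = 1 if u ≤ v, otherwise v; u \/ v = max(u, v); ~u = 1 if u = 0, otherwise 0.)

0.25

The minimum is attained at p1 = 0.25, p3 = 0:
  ~p1: Gödel ¬ of 0.25 = 0 (operand ≠ 0)
  ~p1: Gödel ¬ of 0.25 = 0 (operand ≠ 0)
  (~p1 -> p3): 0 ≤ 0, so result = 1
  ((~p1 -> p3) -> p1): 1 > 0.25, so result = 0.25
  (p3 \/ ((~p1 -> p3) -> p1)) = max(0, 0.25) = 0.25
  (~p1 \/ (p3 \/ ((~p1 -> p3) -> p1))) = max(0, 0.25) = 0.25
Checking all 25 assignments confirms none give a value below 0.25.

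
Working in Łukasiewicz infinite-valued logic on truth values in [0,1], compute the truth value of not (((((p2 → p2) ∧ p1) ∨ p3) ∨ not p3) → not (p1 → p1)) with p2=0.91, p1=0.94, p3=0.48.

0.94

(p2 → p2): min(1, 1 − 0.91 + 0.91) = 1
((p2 → p2) ∧ p1) = min(1, 0.94) = 0.94
(((p2 → p2) ∧ p1) ∨ p3) = max(0.94, 0.48) = 0.94
not p3: Łukasiewicz ¬ gives 1 − 0.48 = 0.52
((((p2 → p2) ∧ p1) ∨ p3) ∨ not p3) = max(0.94, 0.52) = 0.94
(p1 → p1): min(1, 1 − 0.94 + 0.94) = 1
not (p1 → p1): Łukasiewicz ¬ gives 1 − 1 = 0
(((((p2 → p2) ∧ p1) ∨ p3) ∨ not p3) → not (p1 → p1)): min(1, 1 − 0.94 + 0) = 0.06
not (((((p2 → p2) ∧ p1) ∨ p3) ∨ not p3) → not (p1 → p1)): Łukasiewicz ¬ gives 1 − 0.06 = 0.94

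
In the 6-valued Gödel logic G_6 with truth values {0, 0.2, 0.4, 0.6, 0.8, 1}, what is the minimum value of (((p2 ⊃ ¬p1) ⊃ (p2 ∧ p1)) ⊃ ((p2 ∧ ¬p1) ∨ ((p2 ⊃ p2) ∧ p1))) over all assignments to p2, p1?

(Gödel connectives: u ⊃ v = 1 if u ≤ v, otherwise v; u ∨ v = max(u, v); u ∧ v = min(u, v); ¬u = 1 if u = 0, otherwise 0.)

The minimum is attained at p2 = 0.2, p1 = 0.2:
  ¬p1: Gödel ¬ of 0.2 = 0 (operand ≠ 0)
  (p2 ⊃ ¬p1): 0.2 > 0, so result = 0
  (p2 ∧ p1) = min(0.2, 0.2) = 0.2
  ((p2 ⊃ ¬p1) ⊃ (p2 ∧ p1)): 0 ≤ 0.2, so result = 1
  ¬p1: Gödel ¬ of 0.2 = 0 (operand ≠ 0)
  (p2 ∧ ¬p1) = min(0.2, 0) = 0
  (p2 ⊃ p2): 0.2 ≤ 0.2, so result = 1
  ((p2 ⊃ p2) ∧ p1) = min(1, 0.2) = 0.2
  ((p2 ∧ ¬p1) ∨ ((p2 ⊃ p2) ∧ p1)) = max(0, 0.2) = 0.2
  (((p2 ⊃ ¬p1) ⊃ (p2 ∧ p1)) ⊃ ((p2 ∧ ¬p1) ∨ ((p2 ⊃ p2) ∧ p1))): 1 > 0.2, so result = 0.2
Checking all 36 assignments confirms none give a value below 0.20.

0.20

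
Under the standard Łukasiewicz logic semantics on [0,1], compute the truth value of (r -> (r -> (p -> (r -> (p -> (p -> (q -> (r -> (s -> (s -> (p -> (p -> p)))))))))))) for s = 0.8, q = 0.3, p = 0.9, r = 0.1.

1.00

(p -> p): min(1, 1 − 0.9 + 0.9) = 1
(p -> (p -> p)): min(1, 1 − 0.9 + 1) = 1
(s -> (p -> (p -> p))): min(1, 1 − 0.8 + 1) = 1
(s -> (s -> (p -> (p -> p)))): min(1, 1 − 0.8 + 1) = 1
(r -> (s -> (s -> (p -> (p -> p))))): min(1, 1 − 0.1 + 1) = 1
(q -> (r -> (s -> (s -> (p -> (p -> p)))))): min(1, 1 − 0.3 + 1) = 1
(p -> (q -> (r -> (s -> (s -> (p -> (p -> p))))))): min(1, 1 − 0.9 + 1) = 1
(p -> (p -> (q -> (r -> (s -> (s -> (p -> (p -> p)))))))): min(1, 1 − 0.9 + 1) = 1
(r -> (p -> (p -> (q -> (r -> (s -> (s -> (p -> (p -> p))))))))): min(1, 1 − 0.1 + 1) = 1
(p -> (r -> (p -> (p -> (q -> (r -> (s -> (s -> (p -> (p -> p)))))))))): min(1, 1 − 0.9 + 1) = 1
(r -> (p -> (r -> (p -> (p -> (q -> (r -> (s -> (s -> (p -> (p -> p))))))))))): min(1, 1 − 0.1 + 1) = 1
(r -> (r -> (p -> (r -> (p -> (p -> (q -> (r -> (s -> (s -> (p -> (p -> p)))))))))))): min(1, 1 − 0.1 + 1) = 1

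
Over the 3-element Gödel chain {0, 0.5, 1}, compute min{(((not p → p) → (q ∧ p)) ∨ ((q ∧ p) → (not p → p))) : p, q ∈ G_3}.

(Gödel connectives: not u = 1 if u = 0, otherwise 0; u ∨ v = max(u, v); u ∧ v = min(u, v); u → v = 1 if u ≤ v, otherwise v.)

Every assignment gives 1. For instance at p = 0, q = 0:
  not p: Gödel ¬ of 0 = 1 (operand is 0)
  (not p → p): 1 > 0, so result = 0
  (q ∧ p) = min(0, 0) = 0
  ((not p → p) → (q ∧ p)): 0 ≤ 0, so result = 1
  (q ∧ p) = min(0, 0) = 0
  not p: Gödel ¬ of 0 = 1 (operand is 0)
  (not p → p): 1 > 0, so result = 0
  ((q ∧ p) → (not p → p)): 0 ≤ 0, so result = 1
  (((not p → p) → (q ∧ p)) ∨ ((q ∧ p) → (not p → p))) = max(1, 1) = 1
All 9 assignments give value 1 — the formula is a G_3-tautology.

1.00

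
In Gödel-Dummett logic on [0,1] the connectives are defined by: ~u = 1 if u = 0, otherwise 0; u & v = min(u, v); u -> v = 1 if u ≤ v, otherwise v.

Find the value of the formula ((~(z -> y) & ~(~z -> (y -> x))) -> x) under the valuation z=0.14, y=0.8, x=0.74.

1.00

(z -> y): 0.14 ≤ 0.8, so result = 1
~(z -> y): Gödel ¬ of 1 = 0 (operand ≠ 0)
~z: Gödel ¬ of 0.14 = 0 (operand ≠ 0)
(y -> x): 0.8 > 0.74, so result = 0.74
(~z -> (y -> x)): 0 ≤ 0.74, so result = 1
~(~z -> (y -> x)): Gödel ¬ of 1 = 0 (operand ≠ 0)
(~(z -> y) & ~(~z -> (y -> x))) = min(0, 0) = 0
((~(z -> y) & ~(~z -> (y -> x))) -> x): 0 ≤ 0.74, so result = 1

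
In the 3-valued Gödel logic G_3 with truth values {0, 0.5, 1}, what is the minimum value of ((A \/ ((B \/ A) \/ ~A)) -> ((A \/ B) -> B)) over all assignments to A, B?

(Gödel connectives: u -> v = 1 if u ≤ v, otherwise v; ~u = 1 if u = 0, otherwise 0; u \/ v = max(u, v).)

The minimum is attained at A = 0.5, B = 0:
  (B \/ A) = max(0, 0.5) = 0.5
  ~A: Gödel ¬ of 0.5 = 0 (operand ≠ 0)
  ((B \/ A) \/ ~A) = max(0.5, 0) = 0.5
  (A \/ ((B \/ A) \/ ~A)) = max(0.5, 0.5) = 0.5
  (A \/ B) = max(0.5, 0) = 0.5
  ((A \/ B) -> B): 0.5 > 0, so result = 0
  ((A \/ ((B \/ A) \/ ~A)) -> ((A \/ B) -> B)): 0.5 > 0, so result = 0
Checking all 9 assignments confirms none give a value below 0.00.

0.00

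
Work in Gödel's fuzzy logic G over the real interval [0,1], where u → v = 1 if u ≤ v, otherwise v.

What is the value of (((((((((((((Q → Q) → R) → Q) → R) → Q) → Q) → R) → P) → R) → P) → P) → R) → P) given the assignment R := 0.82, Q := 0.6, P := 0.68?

(Q → Q): 0.6 ≤ 0.6, so result = 1
((Q → Q) → R): 1 > 0.82, so result = 0.82
(((Q → Q) → R) → Q): 0.82 > 0.6, so result = 0.6
((((Q → Q) → R) → Q) → R): 0.6 ≤ 0.82, so result = 1
(((((Q → Q) → R) → Q) → R) → Q): 1 > 0.6, so result = 0.6
((((((Q → Q) → R) → Q) → R) → Q) → Q): 0.6 ≤ 0.6, so result = 1
(((((((Q → Q) → R) → Q) → R) → Q) → Q) → R): 1 > 0.82, so result = 0.82
((((((((Q → Q) → R) → Q) → R) → Q) → Q) → R) → P): 0.82 > 0.68, so result = 0.68
(((((((((Q → Q) → R) → Q) → R) → Q) → Q) → R) → P) → R): 0.68 ≤ 0.82, so result = 1
((((((((((Q → Q) → R) → Q) → R) → Q) → Q) → R) → P) → R) → P): 1 > 0.68, so result = 0.68
(((((((((((Q → Q) → R) → Q) → R) → Q) → Q) → R) → P) → R) → P) → P): 0.68 ≤ 0.68, so result = 1
((((((((((((Q → Q) → R) → Q) → R) → Q) → Q) → R) → P) → R) → P) → P) → R): 1 > 0.82, so result = 0.82
(((((((((((((Q → Q) → R) → Q) → R) → Q) → Q) → R) → P) → R) → P) → P) → R) → P): 0.82 > 0.68, so result = 0.68

0.68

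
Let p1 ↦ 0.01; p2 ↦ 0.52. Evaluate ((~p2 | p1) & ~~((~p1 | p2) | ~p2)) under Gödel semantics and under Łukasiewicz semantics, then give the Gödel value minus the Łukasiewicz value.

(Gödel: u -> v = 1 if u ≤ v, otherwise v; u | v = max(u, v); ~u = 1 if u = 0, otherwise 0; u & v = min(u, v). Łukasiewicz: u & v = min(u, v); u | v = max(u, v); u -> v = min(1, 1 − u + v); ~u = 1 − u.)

Gödel evaluation:
  ~p2: Gödel ¬ of 0.52 = 0 (operand ≠ 0)
  (~p2 | p1) = max(0, 0.01) = 0.01
  ~p1: Gödel ¬ of 0.01 = 0 (operand ≠ 0)
  (~p1 | p2) = max(0, 0.52) = 0.52
  ~p2: Gödel ¬ of 0.52 = 0 (operand ≠ 0)
  ((~p1 | p2) | ~p2) = max(0.52, 0) = 0.52
  ~((~p1 | p2) | ~p2): Gödel ¬ of 0.52 = 0 (operand ≠ 0)
  ~~((~p1 | p2) | ~p2): Gödel ¬ of 0 = 1 (operand is 0)
  ((~p2 | p1) & ~~((~p1 | p2) | ~p2)) = min(0.01, 1) = 0.01
  Gödel value = 0.01
Łukasiewicz evaluation:
  ~p2: Łukasiewicz ¬ gives 1 − 0.52 = 0.48
  (~p2 | p1) = max(0.48, 0.01) = 0.48
  ~p1: Łukasiewicz ¬ gives 1 − 0.01 = 0.99
  (~p1 | p2) = max(0.99, 0.52) = 0.99
  ~p2: Łukasiewicz ¬ gives 1 − 0.52 = 0.48
  ((~p1 | p2) | ~p2) = max(0.99, 0.48) = 0.99
  ~((~p1 | p2) | ~p2): Łukasiewicz ¬ gives 1 − 0.99 = 0.01
  ~~((~p1 | p2) | ~p2): Łukasiewicz ¬ gives 1 − 0.01 = 0.99
  ((~p2 | p1) & ~~((~p1 | p2) | ~p2)) = min(0.48, 0.99) = 0.48
  Łukasiewicz value = 0.48
Difference: 0.01 − 0.48 = -0.47

-0.47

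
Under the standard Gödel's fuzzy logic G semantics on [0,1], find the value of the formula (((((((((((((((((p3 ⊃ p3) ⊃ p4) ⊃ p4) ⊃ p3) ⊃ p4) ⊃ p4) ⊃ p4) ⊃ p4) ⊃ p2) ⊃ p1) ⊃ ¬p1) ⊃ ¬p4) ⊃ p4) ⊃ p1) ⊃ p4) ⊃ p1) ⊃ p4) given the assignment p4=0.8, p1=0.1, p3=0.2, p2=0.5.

(p3 ⊃ p3): 0.2 ≤ 0.2, so result = 1
((p3 ⊃ p3) ⊃ p4): 1 > 0.8, so result = 0.8
(((p3 ⊃ p3) ⊃ p4) ⊃ p4): 0.8 ≤ 0.8, so result = 1
((((p3 ⊃ p3) ⊃ p4) ⊃ p4) ⊃ p3): 1 > 0.2, so result = 0.2
(((((p3 ⊃ p3) ⊃ p4) ⊃ p4) ⊃ p3) ⊃ p4): 0.2 ≤ 0.8, so result = 1
((((((p3 ⊃ p3) ⊃ p4) ⊃ p4) ⊃ p3) ⊃ p4) ⊃ p4): 1 > 0.8, so result = 0.8
(((((((p3 ⊃ p3) ⊃ p4) ⊃ p4) ⊃ p3) ⊃ p4) ⊃ p4) ⊃ p4): 0.8 ≤ 0.8, so result = 1
((((((((p3 ⊃ p3) ⊃ p4) ⊃ p4) ⊃ p3) ⊃ p4) ⊃ p4) ⊃ p4) ⊃ p4): 1 > 0.8, so result = 0.8
(((((((((p3 ⊃ p3) ⊃ p4) ⊃ p4) ⊃ p3) ⊃ p4) ⊃ p4) ⊃ p4) ⊃ p4) ⊃ p2): 0.8 > 0.5, so result = 0.5
((((((((((p3 ⊃ p3) ⊃ p4) ⊃ p4) ⊃ p3) ⊃ p4) ⊃ p4) ⊃ p4) ⊃ p4) ⊃ p2) ⊃ p1): 0.5 > 0.1, so result = 0.1
¬p1: Gödel ¬ of 0.1 = 0 (operand ≠ 0)
(((((((((((p3 ⊃ p3) ⊃ p4) ⊃ p4) ⊃ p3) ⊃ p4) ⊃ p4) ⊃ p4) ⊃ p4) ⊃ p2) ⊃ p1) ⊃ ¬p1): 0.1 > 0, so result = 0
¬p4: Gödel ¬ of 0.8 = 0 (operand ≠ 0)
((((((((((((p3 ⊃ p3) ⊃ p4) ⊃ p4) ⊃ p3) ⊃ p4) ⊃ p4) ⊃ p4) ⊃ p4) ⊃ p2) ⊃ p1) ⊃ ¬p1) ⊃ ¬p4): 0 ≤ 0, so result = 1
(((((((((((((p3 ⊃ p3) ⊃ p4) ⊃ p4) ⊃ p3) ⊃ p4) ⊃ p4) ⊃ p4) ⊃ p4) ⊃ p2) ⊃ p1) ⊃ ¬p1) ⊃ ¬p4) ⊃ p4): 1 > 0.8, so result = 0.8
((((((((((((((p3 ⊃ p3) ⊃ p4) ⊃ p4) ⊃ p3) ⊃ p4) ⊃ p4) ⊃ p4) ⊃ p4) ⊃ p2) ⊃ p1) ⊃ ¬p1) ⊃ ¬p4) ⊃ p4) ⊃ p1): 0.8 > 0.1, so result = 0.1
(((((((((((((((p3 ⊃ p3) ⊃ p4) ⊃ p4) ⊃ p3) ⊃ p4) ⊃ p4) ⊃ p4) ⊃ p4) ⊃ p2) ⊃ p1) ⊃ ¬p1) ⊃ ¬p4) ⊃ p4) ⊃ p1) ⊃ p4): 0.1 ≤ 0.8, so result = 1
((((((((((((((((p3 ⊃ p3) ⊃ p4) ⊃ p4) ⊃ p3) ⊃ p4) ⊃ p4) ⊃ p4) ⊃ p4) ⊃ p2) ⊃ p1) ⊃ ¬p1) ⊃ ¬p4) ⊃ p4) ⊃ p1) ⊃ p4) ⊃ p1): 1 > 0.1, so result = 0.1
(((((((((((((((((p3 ⊃ p3) ⊃ p4) ⊃ p4) ⊃ p3) ⊃ p4) ⊃ p4) ⊃ p4) ⊃ p4) ⊃ p2) ⊃ p1) ⊃ ¬p1) ⊃ ¬p4) ⊃ p4) ⊃ p1) ⊃ p4) ⊃ p1) ⊃ p4): 0.1 ≤ 0.8, so result = 1

1.00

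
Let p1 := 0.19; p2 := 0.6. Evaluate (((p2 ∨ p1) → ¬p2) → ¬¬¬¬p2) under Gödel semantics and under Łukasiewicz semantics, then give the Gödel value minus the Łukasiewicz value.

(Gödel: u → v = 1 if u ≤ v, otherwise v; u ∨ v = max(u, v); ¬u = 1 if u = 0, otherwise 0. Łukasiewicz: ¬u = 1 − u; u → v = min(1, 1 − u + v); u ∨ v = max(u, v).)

0.20

Gödel evaluation:
  (p2 ∨ p1) = max(0.6, 0.19) = 0.6
  ¬p2: Gödel ¬ of 0.6 = 0 (operand ≠ 0)
  ((p2 ∨ p1) → ¬p2): 0.6 > 0, so result = 0
  ¬p2: Gödel ¬ of 0.6 = 0 (operand ≠ 0)
  ¬¬p2: Gödel ¬ of 0 = 1 (operand is 0)
  ¬¬¬p2: Gödel ¬ of 1 = 0 (operand ≠ 0)
  ¬¬¬¬p2: Gödel ¬ of 0 = 1 (operand is 0)
  (((p2 ∨ p1) → ¬p2) → ¬¬¬¬p2): 0 ≤ 1, so result = 1
  Gödel value = 1
Łukasiewicz evaluation:
  (p2 ∨ p1) = max(0.6, 0.19) = 0.6
  ¬p2: Łukasiewicz ¬ gives 1 − 0.6 = 0.4
  ((p2 ∨ p1) → ¬p2): min(1, 1 − 0.6 + 0.4) = 0.8
  ¬p2: Łukasiewicz ¬ gives 1 − 0.6 = 0.4
  ¬¬p2: Łukasiewicz ¬ gives 1 − 0.4 = 0.6
  ¬¬¬p2: Łukasiewicz ¬ gives 1 − 0.6 = 0.4
  ¬¬¬¬p2: Łukasiewicz ¬ gives 1 − 0.4 = 0.6
  (((p2 ∨ p1) → ¬p2) → ¬¬¬¬p2): min(1, 1 − 0.8 + 0.6) = 0.8
  Łukasiewicz value = 0.8
Difference: 1 − 0.8 = 0.20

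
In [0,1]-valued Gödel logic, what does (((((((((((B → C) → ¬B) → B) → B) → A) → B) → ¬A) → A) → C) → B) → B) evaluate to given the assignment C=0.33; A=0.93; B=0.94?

(B → C): 0.94 > 0.33, so result = 0.33
¬B: Gödel ¬ of 0.94 = 0 (operand ≠ 0)
((B → C) → ¬B): 0.33 > 0, so result = 0
(((B → C) → ¬B) → B): 0 ≤ 0.94, so result = 1
((((B → C) → ¬B) → B) → B): 1 > 0.94, so result = 0.94
(((((B → C) → ¬B) → B) → B) → A): 0.94 > 0.93, so result = 0.93
((((((B → C) → ¬B) → B) → B) → A) → B): 0.93 ≤ 0.94, so result = 1
¬A: Gödel ¬ of 0.93 = 0 (operand ≠ 0)
(((((((B → C) → ¬B) → B) → B) → A) → B) → ¬A): 1 > 0, so result = 0
((((((((B → C) → ¬B) → B) → B) → A) → B) → ¬A) → A): 0 ≤ 0.93, so result = 1
(((((((((B → C) → ¬B) → B) → B) → A) → B) → ¬A) → A) → C): 1 > 0.33, so result = 0.33
((((((((((B → C) → ¬B) → B) → B) → A) → B) → ¬A) → A) → C) → B): 0.33 ≤ 0.94, so result = 1
(((((((((((B → C) → ¬B) → B) → B) → A) → B) → ¬A) → A) → C) → B) → B): 1 > 0.94, so result = 0.94

0.94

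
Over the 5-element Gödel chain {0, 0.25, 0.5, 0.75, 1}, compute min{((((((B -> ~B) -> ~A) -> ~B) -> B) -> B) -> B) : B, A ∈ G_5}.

The minimum is attained at B = 0, A = 0:
  ~B: Gödel ¬ of 0 = 1 (operand is 0)
  (B -> ~B): 0 ≤ 1, so result = 1
  ~A: Gödel ¬ of 0 = 1 (operand is 0)
  ((B -> ~B) -> ~A): 1 ≤ 1, so result = 1
  ~B: Gödel ¬ of 0 = 1 (operand is 0)
  (((B -> ~B) -> ~A) -> ~B): 1 ≤ 1, so result = 1
  ((((B -> ~B) -> ~A) -> ~B) -> B): 1 > 0, so result = 0
  (((((B -> ~B) -> ~A) -> ~B) -> B) -> B): 0 ≤ 0, so result = 1
  ((((((B -> ~B) -> ~A) -> ~B) -> B) -> B) -> B): 1 > 0, so result = 0
Checking all 25 assignments confirms none give a value below 0.00.

0.00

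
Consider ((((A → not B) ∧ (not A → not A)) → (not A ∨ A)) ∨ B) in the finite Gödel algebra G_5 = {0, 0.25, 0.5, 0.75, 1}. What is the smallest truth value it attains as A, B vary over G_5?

The minimum is attained at A = 0.25, B = 0:
  not B: Gödel ¬ of 0 = 1 (operand is 0)
  (A → not B): 0.25 ≤ 1, so result = 1
  not A: Gödel ¬ of 0.25 = 0 (operand ≠ 0)
  not A: Gödel ¬ of 0.25 = 0 (operand ≠ 0)
  (not A → not A): 0 ≤ 0, so result = 1
  ((A → not B) ∧ (not A → not A)) = min(1, 1) = 1
  not A: Gödel ¬ of 0.25 = 0 (operand ≠ 0)
  (not A ∨ A) = max(0, 0.25) = 0.25
  (((A → not B) ∧ (not A → not A)) → (not A ∨ A)): 1 > 0.25, so result = 0.25
  ((((A → not B) ∧ (not A → not A)) → (not A ∨ A)) ∨ B) = max(0.25, 0) = 0.25
Checking all 25 assignments confirms none give a value below 0.25.

0.25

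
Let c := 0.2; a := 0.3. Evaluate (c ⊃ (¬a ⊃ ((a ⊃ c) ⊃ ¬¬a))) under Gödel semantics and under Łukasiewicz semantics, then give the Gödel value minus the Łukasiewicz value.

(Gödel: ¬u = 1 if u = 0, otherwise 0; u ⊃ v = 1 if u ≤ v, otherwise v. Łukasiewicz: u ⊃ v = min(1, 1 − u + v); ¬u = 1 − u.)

Gödel evaluation:
  ¬a: Gödel ¬ of 0.3 = 0 (operand ≠ 0)
  (a ⊃ c): 0.3 > 0.2, so result = 0.2
  ¬a: Gödel ¬ of 0.3 = 0 (operand ≠ 0)
  ¬¬a: Gödel ¬ of 0 = 1 (operand is 0)
  ((a ⊃ c) ⊃ ¬¬a): 0.2 ≤ 1, so result = 1
  (¬a ⊃ ((a ⊃ c) ⊃ ¬¬a)): 0 ≤ 1, so result = 1
  (c ⊃ (¬a ⊃ ((a ⊃ c) ⊃ ¬¬a))): 0.2 ≤ 1, so result = 1
  Gödel value = 1
Łukasiewicz evaluation:
  ¬a: Łukasiewicz ¬ gives 1 − 0.3 = 0.7
  (a ⊃ c): min(1, 1 − 0.3 + 0.2) = 0.9
  ¬a: Łukasiewicz ¬ gives 1 − 0.3 = 0.7
  ¬¬a: Łukasiewicz ¬ gives 1 − 0.7 = 0.3
  ((a ⊃ c) ⊃ ¬¬a): min(1, 1 − 0.9 + 0.3) = 0.4
  (¬a ⊃ ((a ⊃ c) ⊃ ¬¬a)): min(1, 1 − 0.7 + 0.4) = 0.7
  (c ⊃ (¬a ⊃ ((a ⊃ c) ⊃ ¬¬a))): min(1, 1 − 0.2 + 0.7) = 1
  Łukasiewicz value = 1
Difference: 1 − 1 = 0.00

0.00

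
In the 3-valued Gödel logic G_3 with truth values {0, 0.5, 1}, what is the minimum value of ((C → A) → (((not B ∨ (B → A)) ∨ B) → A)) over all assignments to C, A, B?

The minimum is attained at C = 0, A = 0, B = 0:
  (C → A): 0 ≤ 0, so result = 1
  not B: Gödel ¬ of 0 = 1 (operand is 0)
  (B → A): 0 ≤ 0, so result = 1
  (not B ∨ (B → A)) = max(1, 1) = 1
  ((not B ∨ (B → A)) ∨ B) = max(1, 0) = 1
  (((not B ∨ (B → A)) ∨ B) → A): 1 > 0, so result = 0
  ((C → A) → (((not B ∨ (B → A)) ∨ B) → A)): 1 > 0, so result = 0
Checking all 27 assignments confirms none give a value below 0.00.

0.00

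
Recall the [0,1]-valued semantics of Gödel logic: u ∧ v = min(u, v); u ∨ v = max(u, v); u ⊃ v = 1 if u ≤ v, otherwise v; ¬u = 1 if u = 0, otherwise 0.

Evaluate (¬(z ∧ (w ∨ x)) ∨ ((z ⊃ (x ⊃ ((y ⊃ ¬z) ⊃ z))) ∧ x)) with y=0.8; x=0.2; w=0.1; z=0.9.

(w ∨ x) = max(0.1, 0.2) = 0.2
(z ∧ (w ∨ x)) = min(0.9, 0.2) = 0.2
¬(z ∧ (w ∨ x)): Gödel ¬ of 0.2 = 0 (operand ≠ 0)
¬z: Gödel ¬ of 0.9 = 0 (operand ≠ 0)
(y ⊃ ¬z): 0.8 > 0, so result = 0
((y ⊃ ¬z) ⊃ z): 0 ≤ 0.9, so result = 1
(x ⊃ ((y ⊃ ¬z) ⊃ z)): 0.2 ≤ 1, so result = 1
(z ⊃ (x ⊃ ((y ⊃ ¬z) ⊃ z))): 0.9 ≤ 1, so result = 1
((z ⊃ (x ⊃ ((y ⊃ ¬z) ⊃ z))) ∧ x) = min(1, 0.2) = 0.2
(¬(z ∧ (w ∨ x)) ∨ ((z ⊃ (x ⊃ ((y ⊃ ¬z) ⊃ z))) ∧ x)) = max(0, 0.2) = 0.2

0.20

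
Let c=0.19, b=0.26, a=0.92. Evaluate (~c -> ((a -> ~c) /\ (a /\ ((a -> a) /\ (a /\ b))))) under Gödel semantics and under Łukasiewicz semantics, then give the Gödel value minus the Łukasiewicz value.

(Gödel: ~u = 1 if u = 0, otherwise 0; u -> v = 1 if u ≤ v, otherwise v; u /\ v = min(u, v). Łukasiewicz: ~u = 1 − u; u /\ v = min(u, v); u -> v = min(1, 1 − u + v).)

Gödel evaluation:
  ~c: Gödel ¬ of 0.19 = 0 (operand ≠ 0)
  ~c: Gödel ¬ of 0.19 = 0 (operand ≠ 0)
  (a -> ~c): 0.92 > 0, so result = 0
  (a -> a): 0.92 ≤ 0.92, so result = 1
  (a /\ b) = min(0.92, 0.26) = 0.26
  ((a -> a) /\ (a /\ b)) = min(1, 0.26) = 0.26
  (a /\ ((a -> a) /\ (a /\ b))) = min(0.92, 0.26) = 0.26
  ((a -> ~c) /\ (a /\ ((a -> a) /\ (a /\ b)))) = min(0, 0.26) = 0
  (~c -> ((a -> ~c) /\ (a /\ ((a -> a) /\ (a /\ b))))): 0 ≤ 0, so result = 1
  Gödel value = 1
Łukasiewicz evaluation:
  ~c: Łukasiewicz ¬ gives 1 − 0.19 = 0.81
  ~c: Łukasiewicz ¬ gives 1 − 0.19 = 0.81
  (a -> ~c): min(1, 1 − 0.92 + 0.81) = 0.89
  (a -> a): min(1, 1 − 0.92 + 0.92) = 1
  (a /\ b) = min(0.92, 0.26) = 0.26
  ((a -> a) /\ (a /\ b)) = min(1, 0.26) = 0.26
  (a /\ ((a -> a) /\ (a /\ b))) = min(0.92, 0.26) = 0.26
  ((a -> ~c) /\ (a /\ ((a -> a) /\ (a /\ b)))) = min(0.89, 0.26) = 0.26
  (~c -> ((a -> ~c) /\ (a /\ ((a -> a) /\ (a /\ b))))): min(1, 1 − 0.81 + 0.26) = 0.45
  Łukasiewicz value = 0.45
Difference: 1 − 0.45 = 0.55

0.55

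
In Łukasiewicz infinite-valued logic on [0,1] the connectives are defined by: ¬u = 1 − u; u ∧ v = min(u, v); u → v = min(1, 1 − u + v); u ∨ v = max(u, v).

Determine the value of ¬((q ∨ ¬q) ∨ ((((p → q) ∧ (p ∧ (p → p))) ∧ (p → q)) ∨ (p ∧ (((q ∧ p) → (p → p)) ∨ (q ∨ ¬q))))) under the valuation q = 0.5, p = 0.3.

0.50

¬q: Łukasiewicz ¬ gives 1 − 0.5 = 0.5
(q ∨ ¬q) = max(0.5, 0.5) = 0.5
(p → q): min(1, 1 − 0.3 + 0.5) = 1
(p → p): min(1, 1 − 0.3 + 0.3) = 1
(p ∧ (p → p)) = min(0.3, 1) = 0.3
((p → q) ∧ (p ∧ (p → p))) = min(1, 0.3) = 0.3
(p → q): min(1, 1 − 0.3 + 0.5) = 1
(((p → q) ∧ (p ∧ (p → p))) ∧ (p → q)) = min(0.3, 1) = 0.3
(q ∧ p) = min(0.5, 0.3) = 0.3
(p → p): min(1, 1 − 0.3 + 0.3) = 1
((q ∧ p) → (p → p)): min(1, 1 − 0.3 + 1) = 1
¬q: Łukasiewicz ¬ gives 1 − 0.5 = 0.5
(q ∨ ¬q) = max(0.5, 0.5) = 0.5
(((q ∧ p) → (p → p)) ∨ (q ∨ ¬q)) = max(1, 0.5) = 1
(p ∧ (((q ∧ p) → (p → p)) ∨ (q ∨ ¬q))) = min(0.3, 1) = 0.3
((((p → q) ∧ (p ∧ (p → p))) ∧ (p → q)) ∨ (p ∧ (((q ∧ p) → (p → p)) ∨ (q ∨ ¬q)))) = max(0.3, 0.3) = 0.3
((q ∨ ¬q) ∨ ((((p → q) ∧ (p ∧ (p → p))) ∧ (p → q)) ∨ (p ∧ (((q ∧ p) → (p → p)) ∨ (q ∨ ¬q))))) = max(0.5, 0.3) = 0.5
¬((q ∨ ¬q) ∨ ((((p → q) ∧ (p ∧ (p → p))) ∧ (p → q)) ∨ (p ∧ (((q ∧ p) → (p → p)) ∨ (q ∨ ¬q))))): Łukasiewicz ¬ gives 1 − 0.5 = 0.5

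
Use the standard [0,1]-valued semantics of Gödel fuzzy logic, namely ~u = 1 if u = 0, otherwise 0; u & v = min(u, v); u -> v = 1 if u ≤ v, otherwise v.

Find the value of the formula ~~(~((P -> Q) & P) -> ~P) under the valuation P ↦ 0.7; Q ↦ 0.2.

(P -> Q): 0.7 > 0.2, so result = 0.2
((P -> Q) & P) = min(0.2, 0.7) = 0.2
~((P -> Q) & P): Gödel ¬ of 0.2 = 0 (operand ≠ 0)
~P: Gödel ¬ of 0.7 = 0 (operand ≠ 0)
(~((P -> Q) & P) -> ~P): 0 ≤ 0, so result = 1
~(~((P -> Q) & P) -> ~P): Gödel ¬ of 1 = 0 (operand ≠ 0)
~~(~((P -> Q) & P) -> ~P): Gödel ¬ of 0 = 1 (operand is 0)

1.00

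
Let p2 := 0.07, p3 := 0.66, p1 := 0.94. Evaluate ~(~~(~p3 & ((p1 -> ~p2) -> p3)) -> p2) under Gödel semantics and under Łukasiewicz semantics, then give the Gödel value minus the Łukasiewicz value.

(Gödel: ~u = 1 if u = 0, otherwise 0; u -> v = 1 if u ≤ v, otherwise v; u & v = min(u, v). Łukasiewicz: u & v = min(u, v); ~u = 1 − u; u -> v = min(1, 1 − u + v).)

-0.27

Gödel evaluation:
  ~p3: Gödel ¬ of 0.66 = 0 (operand ≠ 0)
  ~p2: Gödel ¬ of 0.07 = 0 (operand ≠ 0)
  (p1 -> ~p2): 0.94 > 0, so result = 0
  ((p1 -> ~p2) -> p3): 0 ≤ 0.66, so result = 1
  (~p3 & ((p1 -> ~p2) -> p3)) = min(0, 1) = 0
  ~(~p3 & ((p1 -> ~p2) -> p3)): Gödel ¬ of 0 = 1 (operand is 0)
  ~~(~p3 & ((p1 -> ~p2) -> p3)): Gödel ¬ of 1 = 0 (operand ≠ 0)
  (~~(~p3 & ((p1 -> ~p2) -> p3)) -> p2): 0 ≤ 0.07, so result = 1
  ~(~~(~p3 & ((p1 -> ~p2) -> p3)) -> p2): Gödel ¬ of 1 = 0 (operand ≠ 0)
  Gödel value = 0
Łukasiewicz evaluation:
  ~p3: Łukasiewicz ¬ gives 1 − 0.66 = 0.34
  ~p2: Łukasiewicz ¬ gives 1 − 0.07 = 0.93
  (p1 -> ~p2): min(1, 1 − 0.94 + 0.93) = 0.99
  ((p1 -> ~p2) -> p3): min(1, 1 − 0.99 + 0.66) = 0.67
  (~p3 & ((p1 -> ~p2) -> p3)) = min(0.34, 0.67) = 0.34
  ~(~p3 & ((p1 -> ~p2) -> p3)): Łukasiewicz ¬ gives 1 − 0.34 = 0.66
  ~~(~p3 & ((p1 -> ~p2) -> p3)): Łukasiewicz ¬ gives 1 − 0.66 = 0.34
  (~~(~p3 & ((p1 -> ~p2) -> p3)) -> p2): min(1, 1 − 0.34 + 0.07) = 0.73
  ~(~~(~p3 & ((p1 -> ~p2) -> p3)) -> p2): Łukasiewicz ¬ gives 1 − 0.73 = 0.27
  Łukasiewicz value = 0.27
Difference: 0 − 0.27 = -0.27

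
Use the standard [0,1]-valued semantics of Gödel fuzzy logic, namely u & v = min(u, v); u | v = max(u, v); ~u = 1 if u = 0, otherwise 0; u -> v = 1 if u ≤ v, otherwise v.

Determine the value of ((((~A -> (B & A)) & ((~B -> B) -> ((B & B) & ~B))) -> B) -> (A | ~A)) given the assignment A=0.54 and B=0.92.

~A: Gödel ¬ of 0.54 = 0 (operand ≠ 0)
(B & A) = min(0.92, 0.54) = 0.54
(~A -> (B & A)): 0 ≤ 0.54, so result = 1
~B: Gödel ¬ of 0.92 = 0 (operand ≠ 0)
(~B -> B): 0 ≤ 0.92, so result = 1
(B & B) = min(0.92, 0.92) = 0.92
~B: Gödel ¬ of 0.92 = 0 (operand ≠ 0)
((B & B) & ~B) = min(0.92, 0) = 0
((~B -> B) -> ((B & B) & ~B)): 1 > 0, so result = 0
((~A -> (B & A)) & ((~B -> B) -> ((B & B) & ~B))) = min(1, 0) = 0
(((~A -> (B & A)) & ((~B -> B) -> ((B & B) & ~B))) -> B): 0 ≤ 0.92, so result = 1
~A: Gödel ¬ of 0.54 = 0 (operand ≠ 0)
(A | ~A) = max(0.54, 0) = 0.54
((((~A -> (B & A)) & ((~B -> B) -> ((B & B) & ~B))) -> B) -> (A | ~A)): 1 > 0.54, so result = 0.54

0.54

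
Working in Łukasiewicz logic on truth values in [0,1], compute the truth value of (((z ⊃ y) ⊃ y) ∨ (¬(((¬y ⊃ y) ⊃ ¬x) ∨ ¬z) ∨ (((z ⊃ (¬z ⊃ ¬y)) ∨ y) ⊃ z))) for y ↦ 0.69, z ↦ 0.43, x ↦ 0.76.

(z ⊃ y): min(1, 1 − 0.43 + 0.69) = 1
((z ⊃ y) ⊃ y): min(1, 1 − 1 + 0.69) = 0.69
¬y: Łukasiewicz ¬ gives 1 − 0.69 = 0.31
(¬y ⊃ y): min(1, 1 − 0.31 + 0.69) = 1
¬x: Łukasiewicz ¬ gives 1 − 0.76 = 0.24
((¬y ⊃ y) ⊃ ¬x): min(1, 1 − 1 + 0.24) = 0.24
¬z: Łukasiewicz ¬ gives 1 − 0.43 = 0.57
(((¬y ⊃ y) ⊃ ¬x) ∨ ¬z) = max(0.24, 0.57) = 0.57
¬(((¬y ⊃ y) ⊃ ¬x) ∨ ¬z): Łukasiewicz ¬ gives 1 − 0.57 = 0.43
¬z: Łukasiewicz ¬ gives 1 − 0.43 = 0.57
¬y: Łukasiewicz ¬ gives 1 − 0.69 = 0.31
(¬z ⊃ ¬y): min(1, 1 − 0.57 + 0.31) = 0.74
(z ⊃ (¬z ⊃ ¬y)): min(1, 1 − 0.43 + 0.74) = 1
((z ⊃ (¬z ⊃ ¬y)) ∨ y) = max(1, 0.69) = 1
(((z ⊃ (¬z ⊃ ¬y)) ∨ y) ⊃ z): min(1, 1 − 1 + 0.43) = 0.43
(¬(((¬y ⊃ y) ⊃ ¬x) ∨ ¬z) ∨ (((z ⊃ (¬z ⊃ ¬y)) ∨ y) ⊃ z)) = max(0.43, 0.43) = 0.43
(((z ⊃ y) ⊃ y) ∨ (¬(((¬y ⊃ y) ⊃ ¬x) ∨ ¬z) ∨ (((z ⊃ (¬z ⊃ ¬y)) ∨ y) ⊃ z))) = max(0.69, 0.43) = 0.69

0.69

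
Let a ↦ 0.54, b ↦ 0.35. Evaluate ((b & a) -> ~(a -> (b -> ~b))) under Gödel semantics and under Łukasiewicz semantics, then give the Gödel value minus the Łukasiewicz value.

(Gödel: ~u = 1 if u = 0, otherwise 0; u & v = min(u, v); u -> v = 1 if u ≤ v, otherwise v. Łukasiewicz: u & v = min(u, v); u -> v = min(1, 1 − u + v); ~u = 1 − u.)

Gödel evaluation:
  (b & a) = min(0.35, 0.54) = 0.35
  ~b: Gödel ¬ of 0.35 = 0 (operand ≠ 0)
  (b -> ~b): 0.35 > 0, so result = 0
  (a -> (b -> ~b)): 0.54 > 0, so result = 0
  ~(a -> (b -> ~b)): Gödel ¬ of 0 = 1 (operand is 0)
  ((b & a) -> ~(a -> (b -> ~b))): 0.35 ≤ 1, so result = 1
  Gödel value = 1
Łukasiewicz evaluation:
  (b & a) = min(0.35, 0.54) = 0.35
  ~b: Łukasiewicz ¬ gives 1 − 0.35 = 0.65
  (b -> ~b): min(1, 1 − 0.35 + 0.65) = 1
  (a -> (b -> ~b)): min(1, 1 − 0.54 + 1) = 1
  ~(a -> (b -> ~b)): Łukasiewicz ¬ gives 1 − 1 = 0
  ((b & a) -> ~(a -> (b -> ~b))): min(1, 1 − 0.35 + 0) = 0.65
  Łukasiewicz value = 0.65
Difference: 1 − 0.65 = 0.35

0.35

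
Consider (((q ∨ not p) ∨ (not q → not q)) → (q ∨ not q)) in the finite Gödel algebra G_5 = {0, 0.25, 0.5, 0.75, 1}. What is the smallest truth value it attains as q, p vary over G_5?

0.25

The minimum is attained at q = 0.25, p = 0:
  not p: Gödel ¬ of 0 = 1 (operand is 0)
  (q ∨ not p) = max(0.25, 1) = 1
  not q: Gödel ¬ of 0.25 = 0 (operand ≠ 0)
  not q: Gödel ¬ of 0.25 = 0 (operand ≠ 0)
  (not q → not q): 0 ≤ 0, so result = 1
  ((q ∨ not p) ∨ (not q → not q)) = max(1, 1) = 1
  not q: Gödel ¬ of 0.25 = 0 (operand ≠ 0)
  (q ∨ not q) = max(0.25, 0) = 0.25
  (((q ∨ not p) ∨ (not q → not q)) → (q ∨ not q)): 1 > 0.25, so result = 0.25
Checking all 25 assignments confirms none give a value below 0.25.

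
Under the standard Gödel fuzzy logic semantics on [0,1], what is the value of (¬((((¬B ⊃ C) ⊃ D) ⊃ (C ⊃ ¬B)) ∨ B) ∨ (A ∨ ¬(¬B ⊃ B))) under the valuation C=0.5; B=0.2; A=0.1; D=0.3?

¬B: Gödel ¬ of 0.2 = 0 (operand ≠ 0)
(¬B ⊃ C): 0 ≤ 0.5, so result = 1
((¬B ⊃ C) ⊃ D): 1 > 0.3, so result = 0.3
¬B: Gödel ¬ of 0.2 = 0 (operand ≠ 0)
(C ⊃ ¬B): 0.5 > 0, so result = 0
(((¬B ⊃ C) ⊃ D) ⊃ (C ⊃ ¬B)): 0.3 > 0, so result = 0
((((¬B ⊃ C) ⊃ D) ⊃ (C ⊃ ¬B)) ∨ B) = max(0, 0.2) = 0.2
¬((((¬B ⊃ C) ⊃ D) ⊃ (C ⊃ ¬B)) ∨ B): Gödel ¬ of 0.2 = 0 (operand ≠ 0)
¬B: Gödel ¬ of 0.2 = 0 (operand ≠ 0)
(¬B ⊃ B): 0 ≤ 0.2, so result = 1
¬(¬B ⊃ B): Gödel ¬ of 1 = 0 (operand ≠ 0)
(A ∨ ¬(¬B ⊃ B)) = max(0.1, 0) = 0.1
(¬((((¬B ⊃ C) ⊃ D) ⊃ (C ⊃ ¬B)) ∨ B) ∨ (A ∨ ¬(¬B ⊃ B))) = max(0, 0.1) = 0.1

0.10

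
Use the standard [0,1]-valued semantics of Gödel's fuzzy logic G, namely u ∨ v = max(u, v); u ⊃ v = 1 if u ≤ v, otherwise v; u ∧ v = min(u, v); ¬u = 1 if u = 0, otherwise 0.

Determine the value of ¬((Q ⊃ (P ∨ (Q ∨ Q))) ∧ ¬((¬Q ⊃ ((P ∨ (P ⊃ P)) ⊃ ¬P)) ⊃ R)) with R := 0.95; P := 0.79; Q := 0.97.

1.00

(Q ∨ Q) = max(0.97, 0.97) = 0.97
(P ∨ (Q ∨ Q)) = max(0.79, 0.97) = 0.97
(Q ⊃ (P ∨ (Q ∨ Q))): 0.97 ≤ 0.97, so result = 1
¬Q: Gödel ¬ of 0.97 = 0 (operand ≠ 0)
(P ⊃ P): 0.79 ≤ 0.79, so result = 1
(P ∨ (P ⊃ P)) = max(0.79, 1) = 1
¬P: Gödel ¬ of 0.79 = 0 (operand ≠ 0)
((P ∨ (P ⊃ P)) ⊃ ¬P): 1 > 0, so result = 0
(¬Q ⊃ ((P ∨ (P ⊃ P)) ⊃ ¬P)): 0 ≤ 0, so result = 1
((¬Q ⊃ ((P ∨ (P ⊃ P)) ⊃ ¬P)) ⊃ R): 1 > 0.95, so result = 0.95
¬((¬Q ⊃ ((P ∨ (P ⊃ P)) ⊃ ¬P)) ⊃ R): Gödel ¬ of 0.95 = 0 (operand ≠ 0)
((Q ⊃ (P ∨ (Q ∨ Q))) ∧ ¬((¬Q ⊃ ((P ∨ (P ⊃ P)) ⊃ ¬P)) ⊃ R)) = min(1, 0) = 0
¬((Q ⊃ (P ∨ (Q ∨ Q))) ∧ ¬((¬Q ⊃ ((P ∨ (P ⊃ P)) ⊃ ¬P)) ⊃ R)): Gödel ¬ of 0 = 1 (operand is 0)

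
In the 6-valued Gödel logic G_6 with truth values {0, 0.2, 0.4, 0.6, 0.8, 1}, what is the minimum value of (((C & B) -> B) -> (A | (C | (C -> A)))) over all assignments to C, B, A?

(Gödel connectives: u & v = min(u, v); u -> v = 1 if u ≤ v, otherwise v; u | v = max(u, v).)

0.20

The minimum is attained at C = 0.2, B = 0, A = 0:
  (C & B) = min(0.2, 0) = 0
  ((C & B) -> B): 0 ≤ 0, so result = 1
  (C -> A): 0.2 > 0, so result = 0
  (C | (C -> A)) = max(0.2, 0) = 0.2
  (A | (C | (C -> A))) = max(0, 0.2) = 0.2
  (((C & B) -> B) -> (A | (C | (C -> A)))): 1 > 0.2, so result = 0.2
Checking all 216 assignments confirms none give a value below 0.20.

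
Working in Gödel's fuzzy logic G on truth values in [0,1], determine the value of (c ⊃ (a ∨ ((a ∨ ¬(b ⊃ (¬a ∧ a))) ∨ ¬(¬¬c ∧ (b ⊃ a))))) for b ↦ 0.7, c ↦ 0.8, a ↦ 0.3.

1.00

¬a: Gödel ¬ of 0.3 = 0 (operand ≠ 0)
(¬a ∧ a) = min(0, 0.3) = 0
(b ⊃ (¬a ∧ a)): 0.7 > 0, so result = 0
¬(b ⊃ (¬a ∧ a)): Gödel ¬ of 0 = 1 (operand is 0)
(a ∨ ¬(b ⊃ (¬a ∧ a))) = max(0.3, 1) = 1
¬c: Gödel ¬ of 0.8 = 0 (operand ≠ 0)
¬¬c: Gödel ¬ of 0 = 1 (operand is 0)
(b ⊃ a): 0.7 > 0.3, so result = 0.3
(¬¬c ∧ (b ⊃ a)) = min(1, 0.3) = 0.3
¬(¬¬c ∧ (b ⊃ a)): Gödel ¬ of 0.3 = 0 (operand ≠ 0)
((a ∨ ¬(b ⊃ (¬a ∧ a))) ∨ ¬(¬¬c ∧ (b ⊃ a))) = max(1, 0) = 1
(a ∨ ((a ∨ ¬(b ⊃ (¬a ∧ a))) ∨ ¬(¬¬c ∧ (b ⊃ a)))) = max(0.3, 1) = 1
(c ⊃ (a ∨ ((a ∨ ¬(b ⊃ (¬a ∧ a))) ∨ ¬(¬¬c ∧ (b ⊃ a))))): 0.8 ≤ 1, so result = 1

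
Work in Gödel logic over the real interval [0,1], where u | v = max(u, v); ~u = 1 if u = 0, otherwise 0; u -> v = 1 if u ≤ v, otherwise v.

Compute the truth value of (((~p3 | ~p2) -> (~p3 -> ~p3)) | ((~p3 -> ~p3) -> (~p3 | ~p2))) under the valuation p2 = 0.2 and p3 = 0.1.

~p3: Gödel ¬ of 0.1 = 0 (operand ≠ 0)
~p2: Gödel ¬ of 0.2 = 0 (operand ≠ 0)
(~p3 | ~p2) = max(0, 0) = 0
~p3: Gödel ¬ of 0.1 = 0 (operand ≠ 0)
~p3: Gödel ¬ of 0.1 = 0 (operand ≠ 0)
(~p3 -> ~p3): 0 ≤ 0, so result = 1
((~p3 | ~p2) -> (~p3 -> ~p3)): 0 ≤ 1, so result = 1
~p3: Gödel ¬ of 0.1 = 0 (operand ≠ 0)
~p3: Gödel ¬ of 0.1 = 0 (operand ≠ 0)
(~p3 -> ~p3): 0 ≤ 0, so result = 1
~p3: Gödel ¬ of 0.1 = 0 (operand ≠ 0)
~p2: Gödel ¬ of 0.2 = 0 (operand ≠ 0)
(~p3 | ~p2) = max(0, 0) = 0
((~p3 -> ~p3) -> (~p3 | ~p2)): 1 > 0, so result = 0
(((~p3 | ~p2) -> (~p3 -> ~p3)) | ((~p3 -> ~p3) -> (~p3 | ~p2))) = max(1, 0) = 1

1.00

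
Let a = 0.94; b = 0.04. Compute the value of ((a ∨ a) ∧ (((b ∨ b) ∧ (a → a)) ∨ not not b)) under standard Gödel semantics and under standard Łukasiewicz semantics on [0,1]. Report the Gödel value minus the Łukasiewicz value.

0.90

Gödel evaluation:
  (a ∨ a) = max(0.94, 0.94) = 0.94
  (b ∨ b) = max(0.04, 0.04) = 0.04
  (a → a): 0.94 ≤ 0.94, so result = 1
  ((b ∨ b) ∧ (a → a)) = min(0.04, 1) = 0.04
  not b: Gödel ¬ of 0.04 = 0 (operand ≠ 0)
  not not b: Gödel ¬ of 0 = 1 (operand is 0)
  (((b ∨ b) ∧ (a → a)) ∨ not not b) = max(0.04, 1) = 1
  ((a ∨ a) ∧ (((b ∨ b) ∧ (a → a)) ∨ not not b)) = min(0.94, 1) = 0.94
  Gödel value = 0.94
Łukasiewicz evaluation:
  (a ∨ a) = max(0.94, 0.94) = 0.94
  (b ∨ b) = max(0.04, 0.04) = 0.04
  (a → a): min(1, 1 − 0.94 + 0.94) = 1
  ((b ∨ b) ∧ (a → a)) = min(0.04, 1) = 0.04
  not b: Łukasiewicz ¬ gives 1 − 0.04 = 0.96
  not not b: Łukasiewicz ¬ gives 1 − 0.96 = 0.04
  (((b ∨ b) ∧ (a → a)) ∨ not not b) = max(0.04, 0.04) = 0.04
  ((a ∨ a) ∧ (((b ∨ b) ∧ (a → a)) ∨ not not b)) = min(0.94, 0.04) = 0.04
  Łukasiewicz value = 0.04
Difference: 0.94 − 0.04 = 0.90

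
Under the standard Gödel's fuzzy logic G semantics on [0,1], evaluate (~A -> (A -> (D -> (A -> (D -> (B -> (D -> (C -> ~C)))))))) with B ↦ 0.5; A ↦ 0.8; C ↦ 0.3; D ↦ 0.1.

~A: Gödel ¬ of 0.8 = 0 (operand ≠ 0)
~C: Gödel ¬ of 0.3 = 0 (operand ≠ 0)
(C -> ~C): 0.3 > 0, so result = 0
(D -> (C -> ~C)): 0.1 > 0, so result = 0
(B -> (D -> (C -> ~C))): 0.5 > 0, so result = 0
(D -> (B -> (D -> (C -> ~C)))): 0.1 > 0, so result = 0
(A -> (D -> (B -> (D -> (C -> ~C))))): 0.8 > 0, so result = 0
(D -> (A -> (D -> (B -> (D -> (C -> ~C)))))): 0.1 > 0, so result = 0
(A -> (D -> (A -> (D -> (B -> (D -> (C -> ~C))))))): 0.8 > 0, so result = 0
(~A -> (A -> (D -> (A -> (D -> (B -> (D -> (C -> ~C)))))))): 0 ≤ 0, so result = 1

1.00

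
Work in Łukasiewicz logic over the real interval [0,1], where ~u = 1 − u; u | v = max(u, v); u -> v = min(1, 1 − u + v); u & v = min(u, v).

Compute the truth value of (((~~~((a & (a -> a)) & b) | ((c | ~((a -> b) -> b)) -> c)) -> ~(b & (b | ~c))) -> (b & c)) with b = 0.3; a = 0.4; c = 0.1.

(a -> a): min(1, 1 − 0.4 + 0.4) = 1
(a & (a -> a)) = min(0.4, 1) = 0.4
((a & (a -> a)) & b) = min(0.4, 0.3) = 0.3
~((a & (a -> a)) & b): Łukasiewicz ¬ gives 1 − 0.3 = 0.7
~~((a & (a -> a)) & b): Łukasiewicz ¬ gives 1 − 0.7 = 0.3
~~~((a & (a -> a)) & b): Łukasiewicz ¬ gives 1 − 0.3 = 0.7
(a -> b): min(1, 1 − 0.4 + 0.3) = 0.9
((a -> b) -> b): min(1, 1 − 0.9 + 0.3) = 0.4
~((a -> b) -> b): Łukasiewicz ¬ gives 1 − 0.4 = 0.6
(c | ~((a -> b) -> b)) = max(0.1, 0.6) = 0.6
((c | ~((a -> b) -> b)) -> c): min(1, 1 − 0.6 + 0.1) = 0.5
(~~~((a & (a -> a)) & b) | ((c | ~((a -> b) -> b)) -> c)) = max(0.7, 0.5) = 0.7
~c: Łukasiewicz ¬ gives 1 − 0.1 = 0.9
(b | ~c) = max(0.3, 0.9) = 0.9
(b & (b | ~c)) = min(0.3, 0.9) = 0.3
~(b & (b | ~c)): Łukasiewicz ¬ gives 1 − 0.3 = 0.7
((~~~((a & (a -> a)) & b) | ((c | ~((a -> b) -> b)) -> c)) -> ~(b & (b | ~c))): min(1, 1 − 0.7 + 0.7) = 1
(b & c) = min(0.3, 0.1) = 0.1
(((~~~((a & (a -> a)) & b) | ((c | ~((a -> b) -> b)) -> c)) -> ~(b & (b | ~c))) -> (b & c)): min(1, 1 − 1 + 0.1) = 0.1

0.10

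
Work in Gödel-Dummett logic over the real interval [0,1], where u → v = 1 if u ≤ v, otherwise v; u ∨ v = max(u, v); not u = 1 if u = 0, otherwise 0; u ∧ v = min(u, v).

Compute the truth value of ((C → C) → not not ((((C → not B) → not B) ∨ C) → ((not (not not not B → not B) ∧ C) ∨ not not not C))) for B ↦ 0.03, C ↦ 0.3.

0.00

(C → C): 0.3 ≤ 0.3, so result = 1
not B: Gödel ¬ of 0.03 = 0 (operand ≠ 0)
(C → not B): 0.3 > 0, so result = 0
not B: Gödel ¬ of 0.03 = 0 (operand ≠ 0)
((C → not B) → not B): 0 ≤ 0, so result = 1
(((C → not B) → not B) ∨ C) = max(1, 0.3) = 1
not B: Gödel ¬ of 0.03 = 0 (operand ≠ 0)
not not B: Gödel ¬ of 0 = 1 (operand is 0)
not not not B: Gödel ¬ of 1 = 0 (operand ≠ 0)
not B: Gödel ¬ of 0.03 = 0 (operand ≠ 0)
(not not not B → not B): 0 ≤ 0, so result = 1
not (not not not B → not B): Gödel ¬ of 1 = 0 (operand ≠ 0)
(not (not not not B → not B) ∧ C) = min(0, 0.3) = 0
not C: Gödel ¬ of 0.3 = 0 (operand ≠ 0)
not not C: Gödel ¬ of 0 = 1 (operand is 0)
not not not C: Gödel ¬ of 1 = 0 (operand ≠ 0)
((not (not not not B → not B) ∧ C) ∨ not not not C) = max(0, 0) = 0
((((C → not B) → not B) ∨ C) → ((not (not not not B → not B) ∧ C) ∨ not not not C)): 1 > 0, so result = 0
not ((((C → not B) → not B) ∨ C) → ((not (not not not B → not B) ∧ C) ∨ not not not C)): Gödel ¬ of 0 = 1 (operand is 0)
not not ((((C → not B) → not B) ∨ C) → ((not (not not not B → not B) ∧ C) ∨ not not not C)): Gödel ¬ of 1 = 0 (operand ≠ 0)
((C → C) → not not ((((C → not B) → not B) ∨ C) → ((not (not not not B → not B) ∧ C) ∨ not not not C))): 1 > 0, so result = 0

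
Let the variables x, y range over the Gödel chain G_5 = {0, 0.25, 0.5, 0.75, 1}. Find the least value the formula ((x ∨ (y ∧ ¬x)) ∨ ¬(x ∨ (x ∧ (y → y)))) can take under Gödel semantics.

The minimum is attained at x = 0.25, y = 0:
  ¬x: Gödel ¬ of 0.25 = 0 (operand ≠ 0)
  (y ∧ ¬x) = min(0, 0) = 0
  (x ∨ (y ∧ ¬x)) = max(0.25, 0) = 0.25
  (y → y): 0 ≤ 0, so result = 1
  (x ∧ (y → y)) = min(0.25, 1) = 0.25
  (x ∨ (x ∧ (y → y))) = max(0.25, 0.25) = 0.25
  ¬(x ∨ (x ∧ (y → y))): Gödel ¬ of 0.25 = 0 (operand ≠ 0)
  ((x ∨ (y ∧ ¬x)) ∨ ¬(x ∨ (x ∧ (y → y)))) = max(0.25, 0) = 0.25
Checking all 25 assignments confirms none give a value below 0.25.

0.25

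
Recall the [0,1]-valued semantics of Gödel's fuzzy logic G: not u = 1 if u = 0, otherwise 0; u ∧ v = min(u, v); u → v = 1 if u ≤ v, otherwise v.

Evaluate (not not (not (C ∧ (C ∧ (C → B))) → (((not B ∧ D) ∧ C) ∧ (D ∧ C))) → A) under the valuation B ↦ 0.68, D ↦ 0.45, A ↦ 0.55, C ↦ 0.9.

0.55

(C → B): 0.9 > 0.68, so result = 0.68
(C ∧ (C → B)) = min(0.9, 0.68) = 0.68
(C ∧ (C ∧ (C → B))) = min(0.9, 0.68) = 0.68
not (C ∧ (C ∧ (C → B))): Gödel ¬ of 0.68 = 0 (operand ≠ 0)
not B: Gödel ¬ of 0.68 = 0 (operand ≠ 0)
(not B ∧ D) = min(0, 0.45) = 0
((not B ∧ D) ∧ C) = min(0, 0.9) = 0
(D ∧ C) = min(0.45, 0.9) = 0.45
(((not B ∧ D) ∧ C) ∧ (D ∧ C)) = min(0, 0.45) = 0
(not (C ∧ (C ∧ (C → B))) → (((not B ∧ D) ∧ C) ∧ (D ∧ C))): 0 ≤ 0, so result = 1
not (not (C ∧ (C ∧ (C → B))) → (((not B ∧ D) ∧ C) ∧ (D ∧ C))): Gödel ¬ of 1 = 0 (operand ≠ 0)
not not (not (C ∧ (C ∧ (C → B))) → (((not B ∧ D) ∧ C) ∧ (D ∧ C))): Gödel ¬ of 0 = 1 (operand is 0)
(not not (not (C ∧ (C ∧ (C → B))) → (((not B ∧ D) ∧ C) ∧ (D ∧ C))) → A): 1 > 0.55, so result = 0.55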